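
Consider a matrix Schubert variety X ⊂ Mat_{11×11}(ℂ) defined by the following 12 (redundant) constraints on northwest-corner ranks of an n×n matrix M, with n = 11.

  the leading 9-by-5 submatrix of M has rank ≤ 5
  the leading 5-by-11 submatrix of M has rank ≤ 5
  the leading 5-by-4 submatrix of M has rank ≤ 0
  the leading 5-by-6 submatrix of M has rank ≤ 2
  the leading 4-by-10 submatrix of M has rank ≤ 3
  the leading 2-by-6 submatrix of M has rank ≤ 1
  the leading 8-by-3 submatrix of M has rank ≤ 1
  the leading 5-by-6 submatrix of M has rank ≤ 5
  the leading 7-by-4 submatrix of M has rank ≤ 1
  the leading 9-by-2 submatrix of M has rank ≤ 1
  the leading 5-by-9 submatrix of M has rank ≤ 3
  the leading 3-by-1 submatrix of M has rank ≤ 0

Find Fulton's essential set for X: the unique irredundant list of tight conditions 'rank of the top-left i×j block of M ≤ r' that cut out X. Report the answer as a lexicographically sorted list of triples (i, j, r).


Rank table r_w(11×11) implied by the 12 constraints:

  row 1: 0 0 0 0 1 1 1 1 1 1 1
  row 2: 0 0 0 0 1 1 2 2 2 2 2
  row 3: 0 0 0 0 1 2 3 3 3 3 3
  row 4: 0 0 0 0 1 2 3 3 3 3 4
  row 5: 0 0 0 0 1 2 3 3 3 4 5
  row 6: 1 1 1 1 2 3 4 4 4 5 6
  row 7: 1 1 1 1 2 3 4 5 5 6 7
  row 8: 1 1 1 2 3 4 5 6 6 7 8
  row 9: 1 1 2 3 4 5 6 7 7 8 9
  row 10: 1 2 3 4 5 6 7 8 8 9 10
  row 11: 1 2 3 4 5 6 7 8 9 10 11

so w = (5, 7, 6, 11, 10, 1, 8, 4, 3, 2, 9).

ℓ(w)=32; the 7 essential cells (i,j,r):

[(2, 6, 1), (4, 10, 3), (5, 4, 0), (5, 9, 3), (7, 4, 1), (8, 3, 1), (9, 2, 1)]


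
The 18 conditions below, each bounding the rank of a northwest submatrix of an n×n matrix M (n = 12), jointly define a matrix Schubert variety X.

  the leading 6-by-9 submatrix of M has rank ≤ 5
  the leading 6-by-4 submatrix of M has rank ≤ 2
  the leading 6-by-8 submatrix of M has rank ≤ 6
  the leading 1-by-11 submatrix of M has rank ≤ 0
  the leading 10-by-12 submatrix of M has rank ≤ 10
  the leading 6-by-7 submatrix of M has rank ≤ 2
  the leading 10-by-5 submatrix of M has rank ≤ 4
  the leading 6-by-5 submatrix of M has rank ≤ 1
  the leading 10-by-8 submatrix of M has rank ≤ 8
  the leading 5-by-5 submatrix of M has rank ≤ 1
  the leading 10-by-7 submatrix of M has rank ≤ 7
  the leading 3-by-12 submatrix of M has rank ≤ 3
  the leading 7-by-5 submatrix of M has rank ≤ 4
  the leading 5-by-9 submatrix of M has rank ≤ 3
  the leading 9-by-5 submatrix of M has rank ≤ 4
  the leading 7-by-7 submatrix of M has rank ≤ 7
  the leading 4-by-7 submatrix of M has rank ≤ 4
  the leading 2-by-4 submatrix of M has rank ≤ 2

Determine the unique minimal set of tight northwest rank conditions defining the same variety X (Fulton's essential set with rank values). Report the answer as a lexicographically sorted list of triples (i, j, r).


Computing R[i][j] = min implied NW-rank bound (n=12, 18 conditions):

  i=1: 0 | 0 | 0 | 0 | 0 | 0 | 0 | 0 | 0 | 0 | 0 | 1
  i=2: 1 | 1 | 1 | 1 | 1 | 1 | 1 | 1 | 1 | 1 | 1 | 2
  i=3: 1 | 1 | 1 | 1 | 1 | 2 | 2 | 2 | 2 | 2 | 2 | 3
  i=4: 1 | 1 | 1 | 1 | 1 | 2 | 2 | 3 | 3 | 3 | 3 | 4
  i=5: 1 | 1 | 1 | 1 | 1 | 2 | 2 | 3 | 3 | 4 | 4 | 5
  i=6: 1 | 1 | 1 | 1 | 1 | 2 | 2 | 3 | 4 | 5 | 5 | 6
  i=7: 1 | 2 | 2 | 2 | 2 | 3 | 3 | 4 | 5 | 6 | 6 | 7
  i=8: 1 | 2 | 3 | 3 | 3 | 4 | 4 | 5 | 6 | 7 | 7 | 8
  i=9: 1 | 2 | 3 | 4 | 4 | 5 | 5 | 6 | 7 | 8 | 8 | 9
  i=10: 1 | 2 | 3 | 4 | 4 | 5 | 6 | 7 | 8 | 9 | 9 | 10
  i=11: 1 | 2 | 3 | 4 | 5 | 6 | 7 | 8 | 9 | 10 | 10 | 11
  i=12: 1 | 2 | 3 | 4 | 5 | 6 | 7 | 8 | 9 | 10 | 11 | 12

giving w = (12, 1, 6, 8, 10, 9, 2, 3, 4, 7, 5, 11) via Δ²R.

D(w) has 32 cells with 5 SE-corners; essential set:

[(1, 11, 0), (5, 9, 3), (6, 5, 1), (6, 7, 2), (10, 5, 4)]


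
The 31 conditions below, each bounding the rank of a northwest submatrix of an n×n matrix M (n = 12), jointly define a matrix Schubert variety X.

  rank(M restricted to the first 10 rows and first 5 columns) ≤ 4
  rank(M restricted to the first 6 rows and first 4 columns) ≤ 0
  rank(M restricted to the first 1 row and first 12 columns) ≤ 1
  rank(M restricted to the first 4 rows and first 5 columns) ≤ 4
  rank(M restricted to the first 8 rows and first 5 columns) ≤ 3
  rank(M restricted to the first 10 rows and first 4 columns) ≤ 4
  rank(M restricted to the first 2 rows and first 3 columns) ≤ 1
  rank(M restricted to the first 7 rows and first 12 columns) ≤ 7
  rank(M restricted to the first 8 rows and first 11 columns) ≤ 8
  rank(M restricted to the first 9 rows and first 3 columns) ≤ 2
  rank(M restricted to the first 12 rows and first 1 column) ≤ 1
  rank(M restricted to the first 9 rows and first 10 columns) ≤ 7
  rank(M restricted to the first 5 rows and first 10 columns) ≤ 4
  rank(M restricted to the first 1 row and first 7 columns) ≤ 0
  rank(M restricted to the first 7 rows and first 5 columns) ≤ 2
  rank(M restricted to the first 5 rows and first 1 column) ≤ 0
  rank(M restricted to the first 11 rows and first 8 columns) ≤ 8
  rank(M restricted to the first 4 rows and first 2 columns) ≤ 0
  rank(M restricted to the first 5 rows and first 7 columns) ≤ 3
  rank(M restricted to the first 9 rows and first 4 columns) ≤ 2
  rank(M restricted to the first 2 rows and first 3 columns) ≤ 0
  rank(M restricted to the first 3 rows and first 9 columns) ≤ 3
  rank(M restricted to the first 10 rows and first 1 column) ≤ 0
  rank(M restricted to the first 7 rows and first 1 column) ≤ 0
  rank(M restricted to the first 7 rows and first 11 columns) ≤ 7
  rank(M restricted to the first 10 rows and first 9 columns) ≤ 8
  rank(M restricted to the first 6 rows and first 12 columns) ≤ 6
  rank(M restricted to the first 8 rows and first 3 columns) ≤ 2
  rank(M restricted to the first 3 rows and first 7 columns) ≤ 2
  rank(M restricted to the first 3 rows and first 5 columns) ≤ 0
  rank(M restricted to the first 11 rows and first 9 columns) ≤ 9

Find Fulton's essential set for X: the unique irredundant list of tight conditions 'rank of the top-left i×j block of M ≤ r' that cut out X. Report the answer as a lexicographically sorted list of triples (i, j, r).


The tightest implied rank at each (i,j), from the 31 conditions:

  row 1: 0, 0, 0, 0, 0, 0, 0, 1, 1, 1, 1, 1
  row 2: 0, 0, 0, 0, 0, 1, 1, 2, 2, 2, 2, 2
  row 3: 0, 0, 0, 0, 0, 1, 2, 3, 3, 3, 3, 3
  row 4: 0, 0, 0, 0, 1, 2, 3, 4, 4, 4, 4, 4
  row 5: 0, 0, 0, 0, 1, 2, 3, 4, 4, 4, 5, 5
  row 6: 0, 0, 0, 0, 1, 2, 3, 4, 5, 5, 6, 6
  row 7: 0, 1, 1, 1, 2, 3, 4, 5, 6, 6, 7, 7
  row 8: 0, 1, 2, 2, 3, 4, 5, 6, 7, 7, 8, 8
  row 9: 0, 1, 2, 2, 3, 4, 5, 6, 7, 7, 8, 9
  row 10: 0, 1, 2, 3, 4, 5, 6, 7, 8, 8, 9, 10
  row 11: 1, 2, 3, 4, 5, 6, 7, 8, 9, 9, 10, 11
  row 12: 1, 2, 3, 4, 5, 6, 7, 8, 9, 10, 11, 12

so w = (8, 6, 7, 5, 11, 9, 2, 3, 12, 4, 1, 10).

ℓ(w)=37; the 7 essential cells (i,j,r):

[(1, 7, 0), (3, 5, 0), (5, 10, 4), (6, 4, 0), (9, 4, 2), (9, 10, 7), (10, 1, 0)]


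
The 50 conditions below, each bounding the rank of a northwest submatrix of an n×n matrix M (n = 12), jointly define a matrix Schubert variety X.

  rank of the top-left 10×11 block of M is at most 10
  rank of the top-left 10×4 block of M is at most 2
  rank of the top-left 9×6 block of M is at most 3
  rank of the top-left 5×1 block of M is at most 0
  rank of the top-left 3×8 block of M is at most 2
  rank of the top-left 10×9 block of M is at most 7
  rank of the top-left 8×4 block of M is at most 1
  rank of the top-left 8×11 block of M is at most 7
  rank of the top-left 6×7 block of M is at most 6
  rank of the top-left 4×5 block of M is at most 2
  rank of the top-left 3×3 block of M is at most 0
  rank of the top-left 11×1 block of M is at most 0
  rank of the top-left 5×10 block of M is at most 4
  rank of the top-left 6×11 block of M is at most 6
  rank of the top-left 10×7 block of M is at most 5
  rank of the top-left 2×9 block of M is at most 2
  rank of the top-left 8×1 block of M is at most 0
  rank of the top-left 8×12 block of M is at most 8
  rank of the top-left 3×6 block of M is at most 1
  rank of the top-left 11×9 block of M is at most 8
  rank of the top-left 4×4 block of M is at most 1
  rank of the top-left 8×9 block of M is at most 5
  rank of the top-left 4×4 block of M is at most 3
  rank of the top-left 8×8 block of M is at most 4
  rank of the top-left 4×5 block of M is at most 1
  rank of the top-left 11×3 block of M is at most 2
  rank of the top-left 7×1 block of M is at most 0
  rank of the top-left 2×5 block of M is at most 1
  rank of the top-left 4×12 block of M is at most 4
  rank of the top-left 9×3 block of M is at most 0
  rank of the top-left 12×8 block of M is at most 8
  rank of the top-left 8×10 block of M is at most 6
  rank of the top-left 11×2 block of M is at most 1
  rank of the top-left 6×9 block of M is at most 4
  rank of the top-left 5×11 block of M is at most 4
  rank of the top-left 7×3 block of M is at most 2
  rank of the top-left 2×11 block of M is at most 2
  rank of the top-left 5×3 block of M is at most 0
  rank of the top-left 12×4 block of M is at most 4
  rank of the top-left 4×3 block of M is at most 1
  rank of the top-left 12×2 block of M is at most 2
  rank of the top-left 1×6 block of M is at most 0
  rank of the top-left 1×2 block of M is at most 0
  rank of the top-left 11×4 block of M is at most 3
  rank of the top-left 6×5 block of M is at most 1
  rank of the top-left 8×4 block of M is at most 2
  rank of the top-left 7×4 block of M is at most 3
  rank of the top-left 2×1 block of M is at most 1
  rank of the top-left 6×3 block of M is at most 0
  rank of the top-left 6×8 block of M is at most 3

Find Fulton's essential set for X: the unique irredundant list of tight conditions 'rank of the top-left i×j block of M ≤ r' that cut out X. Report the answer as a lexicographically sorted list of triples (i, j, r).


Rank table r_w(12×12) implied by the 50 constraints:

  i=1: 0, 0, 0, 0, 0, 0, 1, 1, 1, 1, 1, 1
  i=2: 0, 0, 0, 1, 1, 1, 2, 2, 2, 2, 2, 2
  i=3: 0, 0, 0, 1, 1, 1, 2, 2, 3, 3, 3, 3
  i=4: 0, 0, 0, 1, 1, 2, 3, 3, 4, 4, 4, 4
  i=5: 0, 0, 0, 1, 1, 2, 3, 3, 4, 4, 4, 5
  i=6: 0, 0, 0, 1, 1, 2, 3, 3, 4, 5, 5, 6
  i=7: 0, 0, 0, 1, 2, 3, 4, 4, 5, 6, 6, 7
  i=8: 0, 0, 0, 1, 2, 3, 4, 4, 5, 6, 7, 8
  i=9: 0, 0, 0, 1, 2, 3, 4, 5, 6, 7, 8, 9
  i=10: 0, 1, 1, 2, 3, 4, 5, 6, 7, 8, 9, 10
  i=11: 0, 1, 2, 3, 4, 5, 6, 7, 8, 9, 10, 11
  i=12: 1, 2, 3, 4, 5, 6, 7, 8, 9, 10, 11, 12

the unique w with this rank table is (7, 4, 9, 6, 12, 10, 5, 11, 8, 2, 3, 1).

Fulton essential set (9 of the 43 Rothe cells):

[(1, 6, 0), (3, 6, 1), (3, 8, 2), (5, 11, 4), (6, 5, 1), (6, 8, 3), (8, 8, 4), (9, 3, 0), (11, 1, 0)]


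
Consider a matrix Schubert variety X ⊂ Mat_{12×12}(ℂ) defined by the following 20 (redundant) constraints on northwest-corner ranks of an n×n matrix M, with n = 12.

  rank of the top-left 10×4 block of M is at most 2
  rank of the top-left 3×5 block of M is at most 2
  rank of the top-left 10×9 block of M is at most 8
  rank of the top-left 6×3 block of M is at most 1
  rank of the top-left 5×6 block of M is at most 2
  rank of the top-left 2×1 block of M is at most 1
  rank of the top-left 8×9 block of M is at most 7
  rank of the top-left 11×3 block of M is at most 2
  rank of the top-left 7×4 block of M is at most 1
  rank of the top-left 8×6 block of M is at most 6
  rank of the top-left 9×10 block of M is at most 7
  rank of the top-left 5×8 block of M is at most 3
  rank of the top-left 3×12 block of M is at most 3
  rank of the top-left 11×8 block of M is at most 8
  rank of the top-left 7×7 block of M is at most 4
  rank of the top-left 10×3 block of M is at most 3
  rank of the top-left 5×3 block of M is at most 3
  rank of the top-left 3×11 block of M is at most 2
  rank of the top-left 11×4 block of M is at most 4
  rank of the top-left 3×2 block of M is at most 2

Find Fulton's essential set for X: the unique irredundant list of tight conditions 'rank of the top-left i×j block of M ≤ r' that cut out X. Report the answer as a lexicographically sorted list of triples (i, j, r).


Recovering R(i,j) via the rank-extension bound from the 20 conditions:

  i=1: 1 | 1 | 1 | 1 | 1 | 1 | 1 | 1 | 1 | 1 | 1 | 1
  i=2: 1 | 1 | 1 | 1 | 2 | 2 | 2 | 2 | 2 | 2 | 2 | 2
  i=3: 1 | 1 | 1 | 1 | 2 | 2 | 2 | 2 | 2 | 2 | 2 | 3
  i=4: 1 | 1 | 1 | 1 | 2 | 2 | 3 | 3 | 3 | 3 | 3 | 4
  i=5: 1 | 1 | 1 | 1 | 2 | 2 | 3 | 3 | 4 | 4 | 4 | 5
  i=6: 1 | 1 | 1 | 1 | 2 | 3 | 4 | 4 | 5 | 5 | 5 | 6
  i=7: 1 | 1 | 1 | 1 | 2 | 3 | 4 | 5 | 6 | 6 | 6 | 7
  i=8: 1 | 2 | 2 | 2 | 3 | 4 | 5 | 6 | 7 | 7 | 7 | 8
  i=9: 1 | 2 | 2 | 2 | 3 | 4 | 5 | 6 | 7 | 7 | 8 | 9
  i=10: 1 | 2 | 2 | 2 | 3 | 4 | 5 | 6 | 7 | 8 | 9 | 10
  i=11: 1 | 2 | 2 | 3 | 4 | 5 | 6 | 7 | 8 | 9 | 10 | 11
  i=12: 1 | 2 | 3 | 4 | 5 | 6 | 7 | 8 | 9 | 10 | 11 | 12

reading off 1-entries of Δ²R: w = (1, 5, 12, 7, 9, 6, 8, 2, 11, 10, 4, 3).

ℓ(w)=33; the 7 essential cells (i,j,r):

[(3, 11, 2), (5, 6, 2), (5, 8, 3), (7, 4, 1), (9, 10, 7), (10, 4, 2), (11, 3, 2)]


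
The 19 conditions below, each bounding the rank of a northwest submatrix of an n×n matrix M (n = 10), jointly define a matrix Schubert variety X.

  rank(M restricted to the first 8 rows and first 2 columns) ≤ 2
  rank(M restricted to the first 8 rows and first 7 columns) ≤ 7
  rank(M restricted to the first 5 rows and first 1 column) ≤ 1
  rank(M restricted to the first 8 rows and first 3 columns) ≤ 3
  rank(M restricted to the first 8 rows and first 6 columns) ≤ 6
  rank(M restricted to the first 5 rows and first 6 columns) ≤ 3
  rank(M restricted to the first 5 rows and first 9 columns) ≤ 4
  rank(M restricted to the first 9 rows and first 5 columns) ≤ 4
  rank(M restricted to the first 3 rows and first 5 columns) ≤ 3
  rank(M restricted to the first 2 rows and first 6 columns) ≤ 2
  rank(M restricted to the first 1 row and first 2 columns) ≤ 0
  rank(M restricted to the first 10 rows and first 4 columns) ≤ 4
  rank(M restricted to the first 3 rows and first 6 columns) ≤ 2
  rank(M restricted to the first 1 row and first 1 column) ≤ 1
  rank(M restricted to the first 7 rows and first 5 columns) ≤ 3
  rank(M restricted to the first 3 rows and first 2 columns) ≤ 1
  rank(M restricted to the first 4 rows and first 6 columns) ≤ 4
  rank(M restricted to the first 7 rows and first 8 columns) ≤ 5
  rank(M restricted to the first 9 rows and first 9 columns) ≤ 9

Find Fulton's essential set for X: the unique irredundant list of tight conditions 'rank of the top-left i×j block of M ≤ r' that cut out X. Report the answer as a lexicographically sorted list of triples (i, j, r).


Reconstructing r_w from the 19 given conditions:

  i=1: 0 | 0 | 1 | 1 | 1 | 1 | 1 | 1 | 1 | 1
  i=2: 1 | 1 | 2 | 2 | 2 | 2 | 2 | 2 | 2 | 2
  i=3: 1 | 1 | 2 | 2 | 2 | 2 | 3 | 3 | 3 | 3
  i=4: 1 | 2 | 3 | 3 | 3 | 3 | 4 | 4 | 4 | 4
  i=5: 1 | 2 | 3 | 3 | 3 | 3 | 4 | 4 | 4 | 5
  i=6: 1 | 2 | 3 | 3 | 3 | 4 | 5 | 5 | 5 | 6
  i=7: 1 | 2 | 3 | 3 | 3 | 4 | 5 | 5 | 6 | 7
  i=8: 1 | 2 | 3 | 4 | 4 | 5 | 6 | 6 | 7 | 8
  i=9: 1 | 2 | 3 | 4 | 4 | 5 | 6 | 7 | 8 | 9
  i=10: 1 | 2 | 3 | 4 | 5 | 6 | 7 | 8 | 9 | 10

giving w = (3, 1, 7, 2, 10, 6, 9, 4, 8, 5) via Δ²R.

ℓ(w)=17; the 8 essential cells (i,j,r):

[(1, 2, 0), (3, 2, 1), (3, 6, 2), (5, 6, 3), (5, 9, 4), (7, 5, 3), (7, 8, 5), (9, 5, 4)]


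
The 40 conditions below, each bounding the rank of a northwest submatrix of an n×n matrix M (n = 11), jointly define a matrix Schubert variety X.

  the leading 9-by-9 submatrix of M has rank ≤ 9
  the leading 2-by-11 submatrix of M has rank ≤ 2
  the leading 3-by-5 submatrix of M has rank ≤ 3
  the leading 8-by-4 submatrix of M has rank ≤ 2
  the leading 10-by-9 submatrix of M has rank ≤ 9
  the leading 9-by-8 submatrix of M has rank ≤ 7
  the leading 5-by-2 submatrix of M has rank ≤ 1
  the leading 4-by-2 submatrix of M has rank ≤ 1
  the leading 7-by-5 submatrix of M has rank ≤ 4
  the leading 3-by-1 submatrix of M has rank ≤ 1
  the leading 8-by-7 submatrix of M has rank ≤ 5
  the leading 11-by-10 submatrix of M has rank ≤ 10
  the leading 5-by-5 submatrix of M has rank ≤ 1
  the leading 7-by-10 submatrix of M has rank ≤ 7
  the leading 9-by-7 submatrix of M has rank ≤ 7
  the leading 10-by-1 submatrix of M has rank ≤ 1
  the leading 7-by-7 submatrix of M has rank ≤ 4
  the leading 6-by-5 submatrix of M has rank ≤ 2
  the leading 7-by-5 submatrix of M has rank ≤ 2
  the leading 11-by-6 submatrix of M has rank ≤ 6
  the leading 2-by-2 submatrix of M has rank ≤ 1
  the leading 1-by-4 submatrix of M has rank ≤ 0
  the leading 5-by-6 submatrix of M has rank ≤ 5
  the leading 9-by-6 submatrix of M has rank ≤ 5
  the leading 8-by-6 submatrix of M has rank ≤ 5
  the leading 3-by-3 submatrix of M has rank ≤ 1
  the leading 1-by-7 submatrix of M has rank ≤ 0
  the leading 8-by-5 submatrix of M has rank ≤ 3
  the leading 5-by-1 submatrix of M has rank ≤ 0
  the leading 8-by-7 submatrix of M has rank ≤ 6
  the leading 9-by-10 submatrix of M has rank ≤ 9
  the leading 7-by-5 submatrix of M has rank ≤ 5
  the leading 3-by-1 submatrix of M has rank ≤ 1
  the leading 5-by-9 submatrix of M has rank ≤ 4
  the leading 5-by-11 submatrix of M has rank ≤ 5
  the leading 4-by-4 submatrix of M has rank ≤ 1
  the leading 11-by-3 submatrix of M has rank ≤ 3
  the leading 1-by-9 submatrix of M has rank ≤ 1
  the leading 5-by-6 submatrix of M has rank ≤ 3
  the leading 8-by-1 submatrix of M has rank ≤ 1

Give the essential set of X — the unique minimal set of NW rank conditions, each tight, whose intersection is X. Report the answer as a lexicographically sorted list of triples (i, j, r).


The tightest implied rank at each (i,j), from the 40 conditions:

  R[1]: 0 | 0 | 0 | 0 | 0 | 0 | 0 | 1 | 1 | 1 | 1
  R[2]: 0 | 1 | 1 | 1 | 1 | 1 | 1 | 2 | 2 | 2 | 2
  R[3]: 0 | 1 | 1 | 1 | 1 | 2 | 2 | 3 | 3 | 3 | 3
  R[4]: 0 | 1 | 1 | 1 | 1 | 2 | 3 | 4 | 4 | 4 | 4
  R[5]: 0 | 1 | 1 | 1 | 1 | 2 | 3 | 4 | 4 | 5 | 5
  R[6]: 1 | 2 | 2 | 2 | 2 | 3 | 4 | 5 | 5 | 6 | 6
  R[7]: 1 | 2 | 2 | 2 | 2 | 3 | 4 | 5 | 6 | 7 | 7
  R[8]: 1 | 2 | 2 | 2 | 3 | 4 | 5 | 6 | 7 | 8 | 8
  R[9]: 1 | 2 | 3 | 3 | 4 | 5 | 6 | 7 | 8 | 9 | 9
  R[10]: 1 | 2 | 3 | 4 | 5 | 6 | 7 | 8 | 9 | 10 | 10
  R[11]: 1 | 2 | 3 | 4 | 5 | 6 | 7 | 8 | 9 | 10 | 11

second differences of R give the permutation w = (8, 2, 6, 7, 10, 1, 9, 5, 3, 4, 11).

6 SE-corners of the 26-cell Rothe diagram give Ess(w):

[(1, 7, 0), (5, 1, 0), (5, 5, 1), (5, 9, 4), (7, 5, 2), (8, 4, 2)]


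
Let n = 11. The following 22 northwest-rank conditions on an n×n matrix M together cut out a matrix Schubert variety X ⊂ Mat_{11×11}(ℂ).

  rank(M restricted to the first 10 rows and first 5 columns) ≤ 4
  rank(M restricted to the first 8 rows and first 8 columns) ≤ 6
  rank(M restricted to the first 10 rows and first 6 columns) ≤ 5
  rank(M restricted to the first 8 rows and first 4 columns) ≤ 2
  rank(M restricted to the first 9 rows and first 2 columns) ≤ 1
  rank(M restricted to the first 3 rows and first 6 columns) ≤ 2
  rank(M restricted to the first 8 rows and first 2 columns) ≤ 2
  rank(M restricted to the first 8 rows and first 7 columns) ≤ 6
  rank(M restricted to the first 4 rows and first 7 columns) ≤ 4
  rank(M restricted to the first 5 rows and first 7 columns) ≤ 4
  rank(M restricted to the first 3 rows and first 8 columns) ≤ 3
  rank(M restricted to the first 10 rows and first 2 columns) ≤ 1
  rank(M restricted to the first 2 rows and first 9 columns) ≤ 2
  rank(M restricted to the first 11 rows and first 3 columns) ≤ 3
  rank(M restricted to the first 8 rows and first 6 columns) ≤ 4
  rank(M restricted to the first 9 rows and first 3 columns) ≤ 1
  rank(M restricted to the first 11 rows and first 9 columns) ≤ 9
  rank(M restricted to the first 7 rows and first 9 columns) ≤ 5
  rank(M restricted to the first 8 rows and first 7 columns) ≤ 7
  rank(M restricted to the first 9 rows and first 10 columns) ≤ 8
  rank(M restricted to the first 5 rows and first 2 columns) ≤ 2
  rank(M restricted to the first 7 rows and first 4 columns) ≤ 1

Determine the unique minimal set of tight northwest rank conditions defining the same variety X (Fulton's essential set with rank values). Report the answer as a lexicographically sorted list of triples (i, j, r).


Computing R[i][j] = min implied NW-rank bound (n=11, 22 conditions):

  i=1: 1, 1, 1, 1, 1, 1, 1, 1, 1, 1, 1
  i=2: 1, 1, 1, 1, 2, 2, 2, 2, 2, 2, 2
  i=3: 1, 1, 1, 1, 2, 2, 3, 3, 3, 3, 3
  i=4: 1, 1, 1, 1, 2, 3, 4, 4, 4, 4, 4
  i=5: 1, 1, 1, 1, 2, 3, 4, 5, 5, 5, 5
  i=6: 1, 1, 1, 1, 2, 3, 4, 5, 5, 6, 6
  i=7: 1, 1, 1, 1, 2, 3, 4, 5, 5, 6, 7
  i=8: 1, 1, 1, 2, 3, 4, 5, 6, 6, 7, 8
  i=9: 1, 1, 1, 2, 3, 4, 5, 6, 7, 8, 9
  i=10: 1, 1, 2, 3, 4, 5, 6, 7, 8, 9, 10
  i=11: 1, 2, 3, 4, 5, 6, 7, 8, 9, 10, 11

giving w = (1, 5, 7, 6, 8, 10, 11, 4, 9, 3, 2) via Δ²R.

D(w) has 26 cells with 5 SE-corners; essential set:

[(3, 6, 2), (7, 4, 1), (7, 9, 5), (9, 3, 1), (10, 2, 1)]


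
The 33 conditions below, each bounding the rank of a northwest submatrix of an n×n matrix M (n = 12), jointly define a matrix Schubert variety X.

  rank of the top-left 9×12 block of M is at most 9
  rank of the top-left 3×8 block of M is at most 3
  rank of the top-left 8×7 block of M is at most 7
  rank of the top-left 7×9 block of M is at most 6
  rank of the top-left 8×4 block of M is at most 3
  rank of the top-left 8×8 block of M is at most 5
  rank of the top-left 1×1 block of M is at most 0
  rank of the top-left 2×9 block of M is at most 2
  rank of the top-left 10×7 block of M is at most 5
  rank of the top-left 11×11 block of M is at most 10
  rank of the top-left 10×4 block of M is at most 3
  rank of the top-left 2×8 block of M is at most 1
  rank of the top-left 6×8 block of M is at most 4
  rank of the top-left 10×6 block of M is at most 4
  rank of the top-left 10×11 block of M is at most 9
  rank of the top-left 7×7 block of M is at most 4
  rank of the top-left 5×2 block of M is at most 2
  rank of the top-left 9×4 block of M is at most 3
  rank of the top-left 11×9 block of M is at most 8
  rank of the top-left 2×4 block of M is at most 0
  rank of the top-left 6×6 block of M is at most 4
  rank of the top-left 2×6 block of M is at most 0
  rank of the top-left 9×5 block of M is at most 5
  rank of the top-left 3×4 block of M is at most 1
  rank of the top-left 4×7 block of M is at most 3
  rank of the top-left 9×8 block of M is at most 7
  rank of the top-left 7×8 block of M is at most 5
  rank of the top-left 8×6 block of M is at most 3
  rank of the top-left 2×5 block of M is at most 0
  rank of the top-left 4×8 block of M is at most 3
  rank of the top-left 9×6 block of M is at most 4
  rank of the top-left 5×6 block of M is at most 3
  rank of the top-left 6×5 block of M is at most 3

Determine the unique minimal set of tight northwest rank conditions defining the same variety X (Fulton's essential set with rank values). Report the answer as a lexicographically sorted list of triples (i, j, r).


Computing R[i][j] = min implied NW-rank bound (n=12, 33 conditions):

  R[1]: 0, 0, 0, 0, 0, 0, 1, 1, 1, 1, 1, 1
  R[2]: 0, 0, 0, 0, 0, 0, 1, 1, 2, 2, 2, 2
  R[3]: 1, 1, 1, 1, 1, 1, 2, 2, 3, 3, 3, 3
  R[4]: 1, 2, 2, 2, 2, 2, 3, 3, 4, 4, 4, 4
  R[5]: 1, 2, 3, 3, 3, 3, 4, 4, 5, 5, 5, 5
  R[6]: 1, 2, 3, 3, 3, 3, 4, 4, 5, 6, 6, 6
  R[7]: 1, 2, 3, 3, 3, 3, 4, 5, 6, 7, 7, 7
  R[8]: 1, 2, 3, 3, 3, 3, 4, 5, 6, 7, 8, 8
  R[9]: 1, 2, 3, 3, 4, 4, 5, 6, 7, 8, 9, 9
  R[10]: 1, 2, 3, 3, 4, 4, 5, 6, 7, 8, 9, 10
  R[11]: 1, 2, 3, 4, 5, 5, 6, 7, 8, 9, 10, 11
  R[12]: 1, 2, 3, 4, 5, 6, 7, 8, 9, 10, 11, 12

giving w = (7, 9, 1, 2, 3, 10, 8, 11, 5, 12, 4, 6) via Δ²R.

Fulton essential set (6 of the 26 Rothe cells):

[(2, 6, 0), (2, 8, 1), (6, 8, 4), (8, 6, 3), (10, 4, 3), (10, 6, 4)]


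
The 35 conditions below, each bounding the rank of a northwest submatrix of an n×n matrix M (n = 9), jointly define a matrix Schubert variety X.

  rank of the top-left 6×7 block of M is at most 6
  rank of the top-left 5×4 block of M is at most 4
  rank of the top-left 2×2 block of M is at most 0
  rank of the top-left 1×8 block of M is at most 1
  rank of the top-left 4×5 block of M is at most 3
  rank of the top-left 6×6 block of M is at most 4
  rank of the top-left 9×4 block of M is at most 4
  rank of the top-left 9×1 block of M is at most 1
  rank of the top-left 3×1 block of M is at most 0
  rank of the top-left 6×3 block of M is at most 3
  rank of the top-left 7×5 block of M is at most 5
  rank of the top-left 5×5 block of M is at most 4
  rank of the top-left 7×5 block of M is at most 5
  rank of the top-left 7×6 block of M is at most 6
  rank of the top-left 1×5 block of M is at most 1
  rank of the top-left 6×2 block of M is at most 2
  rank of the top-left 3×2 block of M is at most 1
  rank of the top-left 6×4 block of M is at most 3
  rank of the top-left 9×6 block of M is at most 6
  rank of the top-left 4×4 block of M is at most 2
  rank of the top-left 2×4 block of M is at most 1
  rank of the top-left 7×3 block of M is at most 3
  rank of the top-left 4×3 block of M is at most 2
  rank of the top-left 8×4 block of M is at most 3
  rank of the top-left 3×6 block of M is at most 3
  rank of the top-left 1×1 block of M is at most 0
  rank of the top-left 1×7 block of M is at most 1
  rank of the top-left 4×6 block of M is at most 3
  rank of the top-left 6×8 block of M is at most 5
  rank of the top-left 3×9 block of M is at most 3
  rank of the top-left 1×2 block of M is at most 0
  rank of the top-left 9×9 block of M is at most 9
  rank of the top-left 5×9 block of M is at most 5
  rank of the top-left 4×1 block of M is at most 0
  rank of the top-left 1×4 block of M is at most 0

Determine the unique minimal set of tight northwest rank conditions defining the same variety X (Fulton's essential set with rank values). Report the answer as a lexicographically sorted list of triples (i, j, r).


Recovering R(i,j) via the rank-extension bound from the 35 conditions:

  R[1]: 0, 0, 0, 0, 1, 1, 1, 1, 1
  R[2]: 0, 0, 1, 1, 2, 2, 2, 2, 2
  R[3]: 0, 1, 2, 2, 3, 3, 3, 3, 3
  R[4]: 0, 1, 2, 2, 3, 3, 4, 4, 4
  R[5]: 1, 2, 3, 3, 4, 4, 5, 5, 5
  R[6]: 1, 2, 3, 3, 4, 4, 5, 5, 6
  R[7]: 1, 2, 3, 3, 4, 5, 6, 6, 7
  R[8]: 1, 2, 3, 3, 4, 5, 6, 7, 8
  R[9]: 1, 2, 3, 4, 5, 6, 7, 8, 9

hence w(1..9) = (5, 3, 2, 7, 1, 9, 6, 8, 4).

|D(w)|=15, |Ess(w)|=8:

[(1, 4, 0), (2, 2, 0), (4, 1, 0), (4, 4, 2), (4, 6, 3), (6, 6, 4), (6, 8, 5), (8, 4, 3)]


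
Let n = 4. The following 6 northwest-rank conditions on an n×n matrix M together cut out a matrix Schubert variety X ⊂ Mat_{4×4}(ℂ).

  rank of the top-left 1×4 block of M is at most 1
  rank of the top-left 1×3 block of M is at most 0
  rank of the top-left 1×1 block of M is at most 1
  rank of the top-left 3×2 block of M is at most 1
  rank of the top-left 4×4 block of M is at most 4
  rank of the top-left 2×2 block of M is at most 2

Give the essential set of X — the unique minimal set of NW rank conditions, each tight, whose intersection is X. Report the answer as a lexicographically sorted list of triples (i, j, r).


Rank table r_w(4×4) implied by the 6 constraints:

  i=1: 0 | 0 | 0 | 1
  i=2: 1 | 1 | 1 | 2
  i=3: 1 | 1 | 2 | 3
  i=4: 1 | 2 | 3 | 4

the unique w with this rank table is (4, 1, 3, 2).

|D(w)|=4, |Ess(w)|=2:

[(1, 3, 0), (3, 2, 1)]


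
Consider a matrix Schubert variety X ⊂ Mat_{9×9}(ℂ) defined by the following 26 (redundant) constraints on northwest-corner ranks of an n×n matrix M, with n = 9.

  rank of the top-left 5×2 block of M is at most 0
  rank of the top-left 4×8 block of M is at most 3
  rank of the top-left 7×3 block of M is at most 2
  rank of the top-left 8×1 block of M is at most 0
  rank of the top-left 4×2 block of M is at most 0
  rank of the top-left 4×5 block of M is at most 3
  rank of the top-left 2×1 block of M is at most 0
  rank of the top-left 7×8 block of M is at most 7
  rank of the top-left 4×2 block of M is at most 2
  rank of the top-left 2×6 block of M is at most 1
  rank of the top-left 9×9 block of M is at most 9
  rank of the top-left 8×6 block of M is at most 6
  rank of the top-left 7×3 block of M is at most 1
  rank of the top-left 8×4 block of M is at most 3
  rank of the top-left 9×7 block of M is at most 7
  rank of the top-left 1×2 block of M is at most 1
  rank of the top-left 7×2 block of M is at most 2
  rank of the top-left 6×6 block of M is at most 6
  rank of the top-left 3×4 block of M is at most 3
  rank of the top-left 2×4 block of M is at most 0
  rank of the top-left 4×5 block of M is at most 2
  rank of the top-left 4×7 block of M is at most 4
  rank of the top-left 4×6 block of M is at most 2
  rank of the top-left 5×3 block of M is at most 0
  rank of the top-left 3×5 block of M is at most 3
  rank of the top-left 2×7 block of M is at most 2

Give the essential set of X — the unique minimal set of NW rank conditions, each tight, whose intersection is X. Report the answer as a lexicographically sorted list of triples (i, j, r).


Rank table r_w(9×9) implied by the 26 constraints:

  i=1: 0 0 0 0 1 1 1 1 1
  i=2: 0 0 0 0 1 1 2 2 2
  i=3: 0 0 0 1 2 2 3 3 3
  i=4: 0 0 0 1 2 2 3 3 4
  i=5: 0 0 0 1 2 3 4 4 5
  i=6: 0 1 1 2 3 4 5 5 6
  i=7: 0 1 1 2 3 4 5 6 7
  i=8: 0 1 2 3 4 5 6 7 8
  i=9: 1 2 3 4 5 6 7 8 9

the unique w with this rank table is (5, 7, 4, 9, 6, 2, 8, 3, 1).

7 SE-corners of the 24-cell Rothe diagram give Ess(w):

[(2, 4, 0), (2, 6, 1), (4, 6, 2), (4, 8, 3), (5, 3, 0), (7, 3, 1), (8, 1, 0)]


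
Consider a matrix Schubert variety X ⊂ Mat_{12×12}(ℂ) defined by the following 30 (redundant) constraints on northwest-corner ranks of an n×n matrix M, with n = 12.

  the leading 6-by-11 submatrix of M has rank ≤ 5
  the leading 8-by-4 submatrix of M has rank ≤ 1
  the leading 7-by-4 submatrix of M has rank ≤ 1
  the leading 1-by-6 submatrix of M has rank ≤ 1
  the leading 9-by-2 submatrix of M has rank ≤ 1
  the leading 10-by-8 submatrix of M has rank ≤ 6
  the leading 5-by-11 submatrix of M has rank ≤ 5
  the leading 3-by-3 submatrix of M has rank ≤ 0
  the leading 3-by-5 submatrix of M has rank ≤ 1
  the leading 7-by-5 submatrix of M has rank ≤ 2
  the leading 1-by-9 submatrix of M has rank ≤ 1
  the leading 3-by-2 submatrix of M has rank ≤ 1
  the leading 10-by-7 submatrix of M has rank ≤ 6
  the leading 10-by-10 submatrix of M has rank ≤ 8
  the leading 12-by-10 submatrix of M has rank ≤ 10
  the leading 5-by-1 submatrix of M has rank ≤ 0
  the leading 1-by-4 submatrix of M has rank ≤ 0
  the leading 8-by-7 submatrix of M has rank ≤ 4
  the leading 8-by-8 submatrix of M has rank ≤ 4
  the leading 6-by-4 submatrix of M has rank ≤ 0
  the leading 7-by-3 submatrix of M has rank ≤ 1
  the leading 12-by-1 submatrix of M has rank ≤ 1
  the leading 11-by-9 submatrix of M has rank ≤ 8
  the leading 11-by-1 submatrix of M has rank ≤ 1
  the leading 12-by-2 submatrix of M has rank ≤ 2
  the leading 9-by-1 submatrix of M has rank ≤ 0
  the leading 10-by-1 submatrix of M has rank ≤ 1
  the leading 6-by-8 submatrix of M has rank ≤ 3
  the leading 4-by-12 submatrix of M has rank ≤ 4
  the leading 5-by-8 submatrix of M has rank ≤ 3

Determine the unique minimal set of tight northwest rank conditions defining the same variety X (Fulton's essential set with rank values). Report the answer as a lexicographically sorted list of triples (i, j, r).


Recovering R(i,j) via the rank-extension bound from the 30 conditions:

  row 1: 0 | 0 | 0 | 0 | 1 | 1 | 1 | 1 | 1 | 1 | 1 | 1
  row 2: 0 | 0 | 0 | 0 | 1 | 2 | 2 | 2 | 2 | 2 | 2 | 2
  row 3: 0 | 0 | 0 | 0 | 1 | 2 | 3 | 3 | 3 | 3 | 3 | 3
  row 4: 0 | 0 | 0 | 0 | 1 | 2 | 3 | 3 | 4 | 4 | 4 | 4
  row 5: 0 | 0 | 0 | 0 | 1 | 2 | 3 | 3 | 4 | 5 | 5 | 5
  row 6: 0 | 0 | 0 | 0 | 1 | 2 | 3 | 3 | 4 | 5 | 5 | 6
  row 7: 0 | 1 | 1 | 1 | 2 | 3 | 4 | 4 | 5 | 6 | 6 | 7
  row 8: 0 | 1 | 1 | 1 | 2 | 3 | 4 | 4 | 5 | 6 | 7 | 8
  row 9: 0 | 1 | 2 | 2 | 3 | 4 | 5 | 5 | 6 | 7 | 8 | 9
  row 10: 1 | 2 | 3 | 3 | 4 | 5 | 6 | 6 | 7 | 8 | 9 | 10
  row 11: 1 | 2 | 3 | 4 | 5 | 6 | 7 | 7 | 8 | 9 | 10 | 11
  row 12: 1 | 2 | 3 | 4 | 5 | 6 | 7 | 8 | 9 | 10 | 11 | 12

second differences of R give the permutation w = (5, 6, 7, 9, 10, 12, 2, 11, 3, 1, 4, 8).

Fulton essential set (6 of the 34 Rothe cells):

[(6, 4, 0), (6, 8, 3), (6, 11, 5), (8, 4, 1), (8, 8, 4), (9, 1, 0)]


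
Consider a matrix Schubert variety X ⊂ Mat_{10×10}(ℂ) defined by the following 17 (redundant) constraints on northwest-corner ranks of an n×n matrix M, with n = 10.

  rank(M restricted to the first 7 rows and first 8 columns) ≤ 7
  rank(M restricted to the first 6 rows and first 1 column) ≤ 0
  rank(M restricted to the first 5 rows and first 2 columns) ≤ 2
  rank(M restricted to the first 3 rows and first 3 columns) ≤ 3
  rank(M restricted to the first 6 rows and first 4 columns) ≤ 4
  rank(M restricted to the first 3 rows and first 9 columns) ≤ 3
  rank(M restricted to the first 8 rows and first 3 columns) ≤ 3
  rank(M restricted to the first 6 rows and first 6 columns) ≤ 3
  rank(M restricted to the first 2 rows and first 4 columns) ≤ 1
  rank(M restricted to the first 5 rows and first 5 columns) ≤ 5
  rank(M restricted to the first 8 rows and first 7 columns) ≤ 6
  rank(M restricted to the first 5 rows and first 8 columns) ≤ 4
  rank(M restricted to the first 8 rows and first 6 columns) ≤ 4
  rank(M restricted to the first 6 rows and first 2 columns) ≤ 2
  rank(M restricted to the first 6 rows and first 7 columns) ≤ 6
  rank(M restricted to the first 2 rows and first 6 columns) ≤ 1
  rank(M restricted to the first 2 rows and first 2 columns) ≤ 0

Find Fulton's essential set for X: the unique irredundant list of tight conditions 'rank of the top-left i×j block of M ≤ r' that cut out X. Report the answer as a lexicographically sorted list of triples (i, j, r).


Rank table r_w(10×10) implied by the 17 constraints:

  row 1: 0, 0, 1, 1, 1, 1, 1, 1, 1, 1
  row 2: 0, 0, 1, 1, 1, 1, 2, 2, 2, 2
  row 3: 0, 1, 2, 2, 2, 2, 3, 3, 3, 3
  row 4: 0, 1, 2, 3, 3, 3, 4, 4, 4, 4
  row 5: 0, 1, 2, 3, 3, 3, 4, 4, 5, 5
  row 6: 0, 1, 2, 3, 3, 3, 4, 5, 6, 6
  row 7: 1, 2, 3, 4, 4, 4, 5, 6, 7, 7
  row 8: 1, 2, 3, 4, 4, 4, 5, 6, 7, 8
  row 9: 1, 2, 3, 4, 5, 5, 6, 7, 8, 9
  row 10: 1, 2, 3, 4, 5, 6, 7, 8, 9, 10

so w = (3, 7, 2, 4, 9, 8, 1, 10, 5, 6).

ℓ(w)=18; the 6 essential cells (i,j,r):

[(2, 2, 0), (2, 6, 1), (5, 8, 4), (6, 1, 0), (6, 6, 3), (8, 6, 4)]


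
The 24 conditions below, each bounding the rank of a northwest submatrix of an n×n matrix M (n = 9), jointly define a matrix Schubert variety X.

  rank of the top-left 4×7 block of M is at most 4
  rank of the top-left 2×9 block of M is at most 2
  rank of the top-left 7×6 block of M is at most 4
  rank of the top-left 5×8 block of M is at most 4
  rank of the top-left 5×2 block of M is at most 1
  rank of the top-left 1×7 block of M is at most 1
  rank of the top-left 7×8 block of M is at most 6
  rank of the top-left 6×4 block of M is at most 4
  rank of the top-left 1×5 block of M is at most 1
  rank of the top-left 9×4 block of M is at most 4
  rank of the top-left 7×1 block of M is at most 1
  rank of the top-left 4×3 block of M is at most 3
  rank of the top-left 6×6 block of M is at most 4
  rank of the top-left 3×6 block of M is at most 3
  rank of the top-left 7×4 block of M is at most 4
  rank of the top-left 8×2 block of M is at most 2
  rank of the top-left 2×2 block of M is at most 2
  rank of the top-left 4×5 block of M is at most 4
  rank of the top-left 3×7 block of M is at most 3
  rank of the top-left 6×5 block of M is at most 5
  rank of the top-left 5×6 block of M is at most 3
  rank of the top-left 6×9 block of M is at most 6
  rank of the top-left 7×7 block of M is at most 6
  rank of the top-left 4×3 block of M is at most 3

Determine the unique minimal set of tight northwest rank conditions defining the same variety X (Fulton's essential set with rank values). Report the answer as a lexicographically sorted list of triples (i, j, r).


Recovering R(i,j) via the rank-extension bound from the 24 conditions:

  R[1]: 1, 1, 1, 1, 1, 1, 1, 1, 1
  R[2]: 1, 1, 2, 2, 2, 2, 2, 2, 2
  R[3]: 1, 1, 2, 3, 3, 3, 3, 3, 3
  R[4]: 1, 1, 2, 3, 3, 3, 4, 4, 4
  R[5]: 1, 1, 2, 3, 3, 3, 4, 4, 5
  R[6]: 1, 2, 3, 4, 4, 4, 5, 5, 6
  R[7]: 1, 2, 3, 4, 4, 4, 5, 6, 7
  R[8]: 1, 2, 3, 4, 5, 5, 6, 7, 8
  R[9]: 1, 2, 3, 4, 5, 6, 7, 8, 9

giving w = (1, 3, 4, 7, 9, 2, 8, 5, 6) via Δ²R.

ℓ(w)=11; the 4 essential cells (i,j,r):

[(5, 2, 1), (5, 6, 3), (5, 8, 4), (7, 6, 4)]


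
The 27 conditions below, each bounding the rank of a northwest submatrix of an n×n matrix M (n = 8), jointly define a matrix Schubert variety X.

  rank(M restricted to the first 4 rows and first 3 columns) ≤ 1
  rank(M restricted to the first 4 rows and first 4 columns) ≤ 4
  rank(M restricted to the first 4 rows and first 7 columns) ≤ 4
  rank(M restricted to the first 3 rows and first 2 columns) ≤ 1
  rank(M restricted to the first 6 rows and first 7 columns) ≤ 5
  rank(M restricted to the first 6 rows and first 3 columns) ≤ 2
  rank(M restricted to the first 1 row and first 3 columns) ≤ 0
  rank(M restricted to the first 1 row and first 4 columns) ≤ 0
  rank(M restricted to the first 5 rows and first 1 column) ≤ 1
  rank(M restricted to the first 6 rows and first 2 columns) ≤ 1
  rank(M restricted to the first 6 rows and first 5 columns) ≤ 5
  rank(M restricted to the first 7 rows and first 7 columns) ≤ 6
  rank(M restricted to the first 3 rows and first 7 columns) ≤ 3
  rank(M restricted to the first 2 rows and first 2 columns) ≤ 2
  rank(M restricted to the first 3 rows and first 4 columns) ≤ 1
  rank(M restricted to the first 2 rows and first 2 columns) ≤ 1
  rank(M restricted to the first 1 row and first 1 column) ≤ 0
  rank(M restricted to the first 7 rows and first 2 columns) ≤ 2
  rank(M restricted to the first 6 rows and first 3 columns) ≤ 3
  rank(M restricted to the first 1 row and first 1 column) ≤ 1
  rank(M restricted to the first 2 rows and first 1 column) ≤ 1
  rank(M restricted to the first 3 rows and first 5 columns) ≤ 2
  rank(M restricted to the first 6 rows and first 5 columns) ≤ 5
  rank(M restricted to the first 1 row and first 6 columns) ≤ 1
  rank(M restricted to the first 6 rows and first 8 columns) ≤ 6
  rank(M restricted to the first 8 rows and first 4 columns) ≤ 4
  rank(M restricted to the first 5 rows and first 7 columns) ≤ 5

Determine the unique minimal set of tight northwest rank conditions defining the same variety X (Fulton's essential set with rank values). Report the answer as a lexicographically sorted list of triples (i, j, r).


Recovering R(i,j) via the rank-extension bound from the 27 conditions:

  i=1: 0 | 0 | 0 | 0 | 1 | 1 | 1 | 1
  i=2: 1 | 1 | 1 | 1 | 2 | 2 | 2 | 2
  i=3: 1 | 1 | 1 | 1 | 2 | 3 | 3 | 3
  i=4: 1 | 1 | 1 | 2 | 3 | 4 | 4 | 4
  i=5: 1 | 1 | 2 | 3 | 4 | 5 | 5 | 5
  i=6: 1 | 1 | 2 | 3 | 4 | 5 | 5 | 6
  i=7: 1 | 2 | 3 | 4 | 5 | 6 | 6 | 7
  i=8: 1 | 2 | 3 | 4 | 5 | 6 | 7 | 8

hence w(1..8) = (5, 1, 6, 4, 3, 8, 2, 7).

D(w) has 12 cells with 5 SE-corners; essential set:

[(1, 4, 0), (3, 4, 1), (4, 3, 1), (6, 2, 1), (6, 7, 5)]


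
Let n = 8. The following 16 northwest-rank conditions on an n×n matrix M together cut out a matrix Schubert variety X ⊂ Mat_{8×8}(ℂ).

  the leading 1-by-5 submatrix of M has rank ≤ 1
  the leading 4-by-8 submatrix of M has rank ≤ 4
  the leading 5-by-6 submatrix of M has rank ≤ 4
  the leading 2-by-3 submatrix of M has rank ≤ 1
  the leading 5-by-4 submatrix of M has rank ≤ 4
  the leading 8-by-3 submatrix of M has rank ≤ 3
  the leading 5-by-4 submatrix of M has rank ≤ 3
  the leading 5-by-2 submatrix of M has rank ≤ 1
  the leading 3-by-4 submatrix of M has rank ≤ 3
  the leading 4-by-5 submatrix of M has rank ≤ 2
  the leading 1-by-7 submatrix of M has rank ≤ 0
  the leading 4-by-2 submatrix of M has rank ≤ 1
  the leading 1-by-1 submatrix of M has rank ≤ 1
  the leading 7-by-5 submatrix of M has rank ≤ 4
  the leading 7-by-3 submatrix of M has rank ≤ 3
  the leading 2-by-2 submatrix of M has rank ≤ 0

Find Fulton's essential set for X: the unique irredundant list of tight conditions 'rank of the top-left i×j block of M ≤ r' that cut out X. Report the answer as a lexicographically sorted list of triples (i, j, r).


Reconstructing r_w from the 16 given conditions:

  i=1: 0, 0, 0, 0, 0, 0, 0, 1
  i=2: 0, 0, 1, 1, 1, 1, 1, 2
  i=3: 1, 1, 2, 2, 2, 2, 2, 3
  i=4: 1, 1, 2, 2, 2, 3, 3, 4
  i=5: 1, 1, 2, 3, 3, 4, 4, 5
  i=6: 1, 2, 3, 4, 4, 5, 5, 6
  i=7: 1, 2, 3, 4, 4, 5, 6, 7
  i=8: 1, 2, 3, 4, 5, 6, 7, 8

the unique w with this rank table is (8, 3, 1, 6, 4, 2, 7, 5).

Fulton essential set (5 of the 14 Rothe cells):

[(1, 7, 0), (2, 2, 0), (4, 5, 2), (5, 2, 1), (7, 5, 4)]
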